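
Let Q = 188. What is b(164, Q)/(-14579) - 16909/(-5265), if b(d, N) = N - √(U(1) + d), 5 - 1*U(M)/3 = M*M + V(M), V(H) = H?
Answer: 245526491/76758435 + √173/14579 ≈ 3.1996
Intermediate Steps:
U(M) = 15 - 3*M - 3*M² (U(M) = 15 - 3*(M*M + M) = 15 - 3*(M² + M) = 15 - 3*(M + M²) = 15 + (-3*M - 3*M²) = 15 - 3*M - 3*M²)
b(d, N) = N - √(9 + d) (b(d, N) = N - √((15 - 3*1 - 3*1²) + d) = N - √((15 - 3 - 3*1) + d) = N - √((15 - 3 - 3) + d) = N - √(9 + d))
b(164, Q)/(-14579) - 16909/(-5265) = (188 - √(9 + 164))/(-14579) - 16909/(-5265) = (188 - √173)*(-1/14579) - 16909*(-1/5265) = (-188/14579 + √173/14579) + 16909/5265 = 245526491/76758435 + √173/14579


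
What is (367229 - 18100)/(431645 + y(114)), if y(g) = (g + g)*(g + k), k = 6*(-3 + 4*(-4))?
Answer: 349129/431645 ≈ 0.80883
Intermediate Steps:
k = -114 (k = 6*(-3 - 16) = 6*(-19) = -114)
y(g) = 2*g*(-114 + g) (y(g) = (g + g)*(g - 114) = (2*g)*(-114 + g) = 2*g*(-114 + g))
(367229 - 18100)/(431645 + y(114)) = (367229 - 18100)/(431645 + 2*114*(-114 + 114)) = 349129/(431645 + 2*114*0) = 349129/(431645 + 0) = 349129/431645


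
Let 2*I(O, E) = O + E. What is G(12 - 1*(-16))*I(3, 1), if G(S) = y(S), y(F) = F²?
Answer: 1568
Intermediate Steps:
G(S) = S²
I(O, E) = E/2 + O/2 (I(O, E) = (O + E)/2 = (E + O)/2 = E/2 + O/2)
G(12 - 1*(-16))*I(3, 1) = (12 - 1*(-16))²*((½)*1 + (½)*3) = (12 + 16)²*(½ + 3/2) = 28²*2 = 784*2 = 1568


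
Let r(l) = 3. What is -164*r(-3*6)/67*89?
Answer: -43788/67 ≈ -653.55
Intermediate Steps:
-164*r(-3*6)/67*89 = -492/67*89 = -43788/67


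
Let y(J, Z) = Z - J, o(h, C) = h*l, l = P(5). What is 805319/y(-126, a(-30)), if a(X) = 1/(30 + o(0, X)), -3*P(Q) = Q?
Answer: 24159570/3781 ≈ 6389.7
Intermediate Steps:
P(Q) = -Q/3
l = -5/3 (l = -⅓*5 = -5/3 ≈ -1.6667)
o(h, C) = -5*h/3 (o(h, C) = h*(-5/3) = -5*h/3)
a(X) = 1/30 (a(X) = 1/(30 - 5/3*0) = 1/(30 + 0) = 1/30)
805319/y(-126, a(-30)) = 805319/(1/30 - 1*(-126)) = 805319/(1/30 + 126) = 805319/(3781/30) = 805319*(30/3781) = 24159570/3781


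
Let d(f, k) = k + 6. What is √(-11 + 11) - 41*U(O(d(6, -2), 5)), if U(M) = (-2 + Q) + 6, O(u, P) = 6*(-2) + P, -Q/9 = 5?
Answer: 1681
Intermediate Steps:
d(f, k) = 6 + k
Q = -45 (Q = -9*5 = -45)
O(u, P) = -12 + P
U(M) = -41 (U(M) = (-2 - 45) + 6 = -47 + 6 = -41)
√(-11 + 11) - 41*U(O(d(6, -2), 5)) = √(-11 + 11) - 41*(-41) = √0 + 1681 = 0 + 1681 = 1681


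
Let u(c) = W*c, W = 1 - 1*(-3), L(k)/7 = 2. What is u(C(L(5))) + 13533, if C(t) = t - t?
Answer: 13533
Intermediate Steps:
L(k) = 14 (L(k) = 7*2 = 14)
W = 4 (W = 1 + 3 = 4)
C(t) = 0
u(c) = 4*c
u(C(L(5))) + 13533 = 4*0 + 13533 = 0 + 13533 = 13533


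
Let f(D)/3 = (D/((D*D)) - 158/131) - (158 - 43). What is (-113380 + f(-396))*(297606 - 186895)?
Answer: -217723743218689/17292 ≈ -1.2591e+10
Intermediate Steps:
f(D) = -45669/131 + 3/D (f(D) = 3*((D/((D*D)) - 158/131) - (158 - 43)) = 3*((D/(D²) - 158*1/131) - 1*115) = 3*((D/D² - 158/131) - 115) = 3*((1/D - 158/131) - 115) = 3*((-158/131 + 1/D) - 115) = 3*(-15223/131 + 1/D) = -45669/131 + 3/D)
(-113380 + f(-396))*(297606 - 186895) = (-113380 + (-45669/131 + 3/(-396)))*(297606 - 186895) = (-113380 + (-45669/131 + 3*(-1/396)))*110711 = (-113380 + (-45669/131 - 1/132))*110711 = (-113380 - 6028439/17292)*110711 = -1966595399/17292*110711 = -217723743218689/17292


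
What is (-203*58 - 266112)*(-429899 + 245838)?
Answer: 51147975046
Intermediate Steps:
(-203*58 - 266112)*(-429899 + 245838) = (-11774 - 266112)*(-184061) = -277886*(-184061) = 51147975046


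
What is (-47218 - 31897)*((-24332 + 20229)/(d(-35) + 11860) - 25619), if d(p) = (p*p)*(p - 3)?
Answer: 14062200847761/6938 ≈ 2.0268e+9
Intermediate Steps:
d(p) = p**2*(-3 + p)
(-47218 - 31897)*((-24332 + 20229)/(d(-35) + 11860) - 25619) = (-47218 - 31897)*((-24332 + 20229)/((-35)**2*(-3 - 35) + 11860) - 25619) = -79115*(-4103/(1225*(-38) + 11860) - 25619) = -79115*(-4103/(-46550 + 11860) - 25619) = -79115*(-4103/(-34690) - 25619) = -79115*(-4103*(-1/34690) - 25619) = -79115*(4103/34690 - 25619) = -79115*(-888719007/34690) = 14062200847761/6938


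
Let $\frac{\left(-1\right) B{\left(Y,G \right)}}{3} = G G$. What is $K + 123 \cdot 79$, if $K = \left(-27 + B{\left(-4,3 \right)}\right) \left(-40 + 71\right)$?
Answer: $8043$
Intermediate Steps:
$B{\left(Y,G \right)} = - 3 G^{2}$ ($B{\left(Y,G \right)} = - 3 G G = - 3 G^{2}$)
$K = -1674$ ($K = \left(-27 - 3 \cdot 3^{2}\right) \left(-40 + 71\right) = \left(-27 - 27\right) 31 = \left(-54\right) 31 = -1674$)
$K + 123 \cdot 79 = -1674 + 123 \cdot 79 = -1674 + 9717 = 8043$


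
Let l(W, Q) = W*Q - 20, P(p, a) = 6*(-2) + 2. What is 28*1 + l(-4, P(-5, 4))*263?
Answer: 5288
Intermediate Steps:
P(p, a) = -10 (P(p, a) = -12 + 2 = -10)
l(W, Q) = -20 + Q*W (l(W, Q) = Q*W - 20 = -20 + Q*W)
28*1 + l(-4, P(-5, 4))*263 = 28*1 + (-20 - 10*(-4))*263 = 28 + (-20 + 40)*263 = 28 + 20*263 = 28 + 5260 = 5288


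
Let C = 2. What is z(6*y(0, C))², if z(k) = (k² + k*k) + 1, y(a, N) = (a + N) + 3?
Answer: 3243601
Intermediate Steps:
y(a, N) = 3 + N + a (y(a, N) = (N + a) + 3 = 3 + N + a)
z(k) = 1 + 2*k² (z(k) = (k² + k²) + 1 = 2*k² + 1 = 1 + 2*k²)
z(6*y(0, C))² = (1 + 2*(6*(3 + 2 + 0))²)² = (1 + 2*(6*5)²)² = (1 + 2*30²)² = (1 + 2*900)² = (1 + 1800)² = 1801² = 3243601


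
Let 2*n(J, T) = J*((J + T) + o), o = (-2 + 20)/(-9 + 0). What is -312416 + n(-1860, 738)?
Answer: 732904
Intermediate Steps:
o = -2 (o = 18/(-9) = 18*(-⅑) = -2)
n(J, T) = J*(-2 + J + T)/2 (n(J, T) = (J*((J + T) - 2))/2 = (J*(-2 + J + T))/2 = J*(-2 + J + T)/2)
-312416 + n(-1860, 738) = -312416 + (½)*(-1860)*(-2 - 1860 + 738) = -312416 + (½)*(-1860)*(-1124) = -312416 + 1045320 = 732904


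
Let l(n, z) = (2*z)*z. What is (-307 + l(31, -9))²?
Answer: 21025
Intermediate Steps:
l(n, z) = 2*z²
(-307 + l(31, -9))² = (-307 + 2*(-9)²)² = (-307 + 2*81)² = (-307 + 162)² = (-145)² = 21025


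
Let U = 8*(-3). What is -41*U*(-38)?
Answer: -37392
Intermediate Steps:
U = -24
-41*U*(-38) = -41*(-24)*(-38) = 984*(-38) = -37392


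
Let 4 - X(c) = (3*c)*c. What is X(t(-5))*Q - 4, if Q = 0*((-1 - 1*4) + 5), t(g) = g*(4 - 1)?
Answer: -4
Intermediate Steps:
t(g) = 3*g (t(g) = g*3 = 3*g)
X(c) = 4 - 3*c² (X(c) = 4 - 3*c*c = 4 - 3*c²)
Q = 0 (Q = 0*((-1 - 4) + 5) = 0*(-5 + 5) = 0*0 = 0)
X(t(-5))*Q - 4 = (4 - 3*(3*(-5))²)*0 - 4 = (4 - 3*(-15)²)*0 - 4 = (4 - 3*225)*0 - 4 = (4 - 675)*0 - 4 = -671*0 - 4 = 0 - 4 = -4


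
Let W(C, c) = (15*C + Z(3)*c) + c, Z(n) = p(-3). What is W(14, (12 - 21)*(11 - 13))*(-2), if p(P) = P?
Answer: -348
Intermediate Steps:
Z(n) = -3
W(C, c) = -2*c + 15*C (W(C, c) = (15*C - 3*c) + c = (-3*c + 15*C) + c = -2*c + 15*C)
W(14, (12 - 21)*(11 - 13))*(-2) = (-2*(12 - 21)*(11 - 13) + 15*14)*(-2) = (-(-18)*(-2) + 210)*(-2) = (-2*18 + 210)*(-2) = (-36 + 210)*(-2) = 174*(-2) = -348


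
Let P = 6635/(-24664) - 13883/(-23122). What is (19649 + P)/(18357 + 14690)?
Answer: 800402894431/1346148319384 ≈ 0.59459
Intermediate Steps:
P = 94497921/285140504 (P = 6635*(-1/24664) - 13883*(-1/23122) = -6635/24664 + 13883/23122 = 94497921/285140504 ≈ 0.33141)
(19649 + P)/(18357 + 14690) = (19649 + 94497921/285140504)/(18357 + 14690) = (5602820261017/285140504)/33047 = (5602820261017/285140504)*(1/33047) = 800402894431/1346148319384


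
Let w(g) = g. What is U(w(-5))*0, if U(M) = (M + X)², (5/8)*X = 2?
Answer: 0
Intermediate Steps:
X = 16/5 (X = (8/5)*2 = 16/5 ≈ 3.2000)
U(M) = (16/5 + M)² (U(M) = (M + 16/5)² = (16/5 + M)²)
U(w(-5))*0 = ((16 + 5*(-5))²/25)*0 = ((16 - 25)²/25)*0 = ((1/25)*(-9)²)*0 = ((1/25)*81)*0 = (81/25)*0 = 0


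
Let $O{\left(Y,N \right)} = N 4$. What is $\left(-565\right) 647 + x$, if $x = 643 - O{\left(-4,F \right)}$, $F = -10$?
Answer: $-364872$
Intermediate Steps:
$O{\left(Y,N \right)} = 4 N$
$x = 683$ ($x = 643 - 4 \left(-10\right) = 643 - -40 = 643 + 40 = 683$)
$\left(-565\right) 647 + x = \left(-565\right) 647 + 683 = -365555 + 683 = -364872$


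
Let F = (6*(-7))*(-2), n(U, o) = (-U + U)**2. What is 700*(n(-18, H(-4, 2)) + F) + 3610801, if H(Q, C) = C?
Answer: 3669601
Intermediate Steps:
n(U, o) = 0 (n(U, o) = 0**2 = 0)
F = 84 (F = -42*(-2) = 84)
700*(n(-18, H(-4, 2)) + F) + 3610801 = 700*(0 + 84) + 3610801 = 700*84 + 3610801 = 58800 + 3610801 = 3669601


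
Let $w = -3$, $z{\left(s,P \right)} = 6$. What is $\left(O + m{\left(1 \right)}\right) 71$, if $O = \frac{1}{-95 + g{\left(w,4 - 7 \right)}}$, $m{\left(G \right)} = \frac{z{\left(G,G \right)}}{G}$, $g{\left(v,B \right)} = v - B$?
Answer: $\frac{40399}{95} \approx 425.25$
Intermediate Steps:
$m{\left(G \right)} = \frac{6}{G}$
$O = - \frac{1}{95}$ ($O = \frac{1}{-95 - \left(7 - 7\right)} = \frac{1}{-95 - 0} = \frac{1}{-95 + \left(-3 + 3\right)} = \frac{1}{-95 + 0} = \frac{1}{-95} = - \frac{1}{95} \approx -0.010526$)
$\left(O + m{\left(1 \right)}\right) 71 = \left(- \frac{1}{95} + \frac{6}{1}\right) 71 = \left(- \frac{1}{95} + 6 \cdot 1\right) 71 = \left(- \frac{1}{95} + 6\right) 71 = \frac{569}{95} \cdot 71 = \frac{40399}{95}$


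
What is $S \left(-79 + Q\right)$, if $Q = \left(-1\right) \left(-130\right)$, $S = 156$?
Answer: $7956$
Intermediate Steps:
$Q = 130$
$S \left(-79 + Q\right) = 156 \left(-79 + 130\right) = 156 \cdot 51 = 7956$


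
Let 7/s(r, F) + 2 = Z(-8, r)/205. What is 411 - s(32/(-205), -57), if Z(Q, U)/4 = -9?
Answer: 184741/446 ≈ 414.22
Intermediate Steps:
Z(Q, U) = -36 (Z(Q, U) = 4*(-9) = -36)
s(r, F) = -1435/446 (s(r, F) = 7/(-2 - 36/205) = 7/(-446/205) = 7*(-205/446) = -1435/446)
411 - s(32/(-205), -57) = 411 - 1*(-1435/446) = 411 + 1435/446 = 184741/446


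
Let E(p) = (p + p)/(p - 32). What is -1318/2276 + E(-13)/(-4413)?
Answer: -130897103/225989730 ≈ -0.57922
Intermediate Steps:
E(p) = 2*p/(-32 + p) (E(p) = (2*p)/(-32 + p) = 2*p/(-32 + p))
-1318/2276 + E(-13)/(-4413) = -1318/2276 + (2*(-13)/(-32 - 13))/(-4413) = -1318*1/2276 + (2*(-13)/(-45))*(-1/4413) = -659/1138 + (2*(-13)*(-1/45))*(-1/4413) = -659/1138 + (26/45)*(-1/4413) = -659/1138 - 26/198585 = -130897103/225989730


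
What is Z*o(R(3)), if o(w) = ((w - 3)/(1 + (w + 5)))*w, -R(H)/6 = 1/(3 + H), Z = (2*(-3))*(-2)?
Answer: 48/5 ≈ 9.6000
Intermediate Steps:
Z = 12 (Z = -6*(-2) = 12)
R(H) = -6/(3 + H)
o(w) = w*(-3 + w)/(6 + w) (o(w) = ((-3 + w)/(1 + (5 + w)))*w = ((-3 + w)/(6 + w))*w = w*(-3 + w)/(6 + w))
Z*o(R(3)) = 12*((-6/(3 + 3))*(-3 - 6/(3 + 3))/(6 - 6/(3 + 3))) = 12*((-6/6)*(-3 - 6/6)/(6 - 6/6)) = 12*((-6*1/6)*(-3 - 6*1/6)/(6 - 6*1/6)) = 12*(-(-3 - 1)/(6 - 1)) = 12*(-1*(-4)/5) = 12*(-1*1/5*(-4)) = 12*(4/5) = 48/5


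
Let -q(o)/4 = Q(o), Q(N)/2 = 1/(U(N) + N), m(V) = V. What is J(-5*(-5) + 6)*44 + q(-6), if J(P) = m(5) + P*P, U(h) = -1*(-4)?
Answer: 42508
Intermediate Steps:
U(h) = 4
Q(N) = 2/(4 + N)
J(P) = 5 + P² (J(P) = 5 + P*P = 5 + P²)
q(o) = -8/(4 + o)
J(-5*(-5) + 6)*44 + q(-6) = (5 + (-5*(-5) + 6)²)*44 - 8/(4 - 6) = (5 + (25 + 6)²)*44 - 8/(-2) = (5 + 31²)*44 - 8*(-½) = (5 + 961)*44 + 4 = 966*44 + 4 = 42504 + 4 = 42508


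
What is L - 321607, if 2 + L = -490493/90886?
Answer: -29230246067/90886 ≈ -3.2161e+5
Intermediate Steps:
L = -672265/90886 (L = -2 - 490493/90886 = -672265/90886 ≈ -7.3968)
L - 321607 = -672265/90886 - 321607 = -29230246067/90886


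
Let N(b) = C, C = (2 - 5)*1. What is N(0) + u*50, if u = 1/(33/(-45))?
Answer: -783/11 ≈ -71.182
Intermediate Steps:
C = -3 (C = -3*1 = -3)
N(b) = -3
u = -15/11 (u = 1/(33*(-1/45)) = 1/(-11/15) = -15/11 ≈ -1.3636)
N(0) + u*50 = -3 - 15/11*50 = -3 - 750/11 = -783/11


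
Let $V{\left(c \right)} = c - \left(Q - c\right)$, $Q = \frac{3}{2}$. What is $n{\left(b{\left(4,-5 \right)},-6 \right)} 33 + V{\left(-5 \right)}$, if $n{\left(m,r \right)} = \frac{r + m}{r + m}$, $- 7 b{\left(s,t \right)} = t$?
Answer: $\frac{43}{2} \approx 21.5$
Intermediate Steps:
$Q = \frac{3}{2}$ ($Q = 3 \cdot \frac{1}{2} = \frac{3}{2} \approx 1.5$)
$b{\left(s,t \right)} = - \frac{t}{7}$
$n{\left(m,r \right)} = 1$ ($n{\left(m,r \right)} = \frac{m + r}{m + r} = 1$)
$V{\left(c \right)} = - \frac{3}{2} + 2 c$ ($V{\left(c \right)} = c - \left(\frac{3}{2} - c\right) = c + \left(- \frac{3}{2} + c\right) = - \frac{3}{2} + 2 c$)
$n{\left(b{\left(4,-5 \right)},-6 \right)} 33 + V{\left(-5 \right)} = 1 \cdot 33 + \left(- \frac{3}{2} + 2 \left(-5\right)\right) = 33 - \frac{23}{2} = \frac{43}{2}$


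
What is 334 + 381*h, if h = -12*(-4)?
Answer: 18622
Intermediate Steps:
h = 48
334 + 381*h = 334 + 381*48 = 334 + 18288 = 18622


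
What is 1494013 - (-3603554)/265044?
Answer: 197991392563/132522 ≈ 1.4940e+6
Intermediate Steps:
1494013 - (-3603554)/265044 = 1494013 - 1*(-1801777/132522) = 1494013 + 1801777/132522 = 197991392563/132522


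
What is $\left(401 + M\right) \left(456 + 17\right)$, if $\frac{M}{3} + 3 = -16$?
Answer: $162712$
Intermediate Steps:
$M = -57$ ($M = -9 + 3 \left(-16\right) = -9 - 48 = -57$)
$\left(401 + M\right) \left(456 + 17\right) = \left(401 - 57\right) \left(456 + 17\right) = 344 \cdot 473 = 162712$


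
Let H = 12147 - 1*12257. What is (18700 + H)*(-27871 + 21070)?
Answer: -126430590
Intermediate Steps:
H = -110 (H = 12147 - 12257 = -110)
(18700 + H)*(-27871 + 21070) = (18700 - 110)*(-27871 + 21070) = 18590*(-6801) = -126430590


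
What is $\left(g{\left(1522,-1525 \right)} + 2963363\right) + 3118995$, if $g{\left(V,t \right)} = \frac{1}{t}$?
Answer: $\frac{9275595949}{1525} \approx 6.0824 \cdot 10^{6}$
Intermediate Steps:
$\left(g{\left(1522,-1525 \right)} + 2963363\right) + 3118995 = \left(\frac{1}{-1525} + 2963363\right) + 3118995 = \left(- \frac{1}{1525} + 2963363\right) + 3118995 = \frac{4519128574}{1525} + 3118995 = \frac{9275595949}{1525}$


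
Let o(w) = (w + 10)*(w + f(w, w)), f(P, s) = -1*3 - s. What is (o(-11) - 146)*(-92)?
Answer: 13156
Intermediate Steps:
f(P, s) = -3 - s
o(w) = -30 - 3*w (o(w) = (w + 10)*(w + (-3 - w)) = (10 + w)*(-3) = -30 - 3*w)
(o(-11) - 146)*(-92) = ((-30 - 3*(-11)) - 146)*(-92) = ((-30 + 33) - 146)*(-92) = (3 - 146)*(-92) = -143*(-92) = 13156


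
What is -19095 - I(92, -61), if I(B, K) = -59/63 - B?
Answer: -1197130/63 ≈ -19002.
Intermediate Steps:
I(B, K) = -59/63 - B (I(B, K) = -59*1/63 - B = -59/63 - B)
-19095 - I(92, -61) = -19095 - (-59/63 - 1*92) = -19095 - (-59/63 - 92) = -19095 - 1*(-5855/63) = -19095 + 5855/63 = -1197130/63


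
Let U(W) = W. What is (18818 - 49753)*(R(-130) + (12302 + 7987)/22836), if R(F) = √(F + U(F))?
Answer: -209213405/7612 - 61870*I*√65 ≈ -27485.0 - 4.9881e+5*I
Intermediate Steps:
R(F) = √2*√F (R(F) = √(F + F) = √(2*F) = √2*√F)
(18818 - 49753)*(R(-130) + (12302 + 7987)/22836) = (18818 - 49753)*(√2*√(-130) + (12302 + 7987)/22836) = -30935*(√2*(I*√130) + 20289*(1/22836)) = -30935*(2*I*√65 + 6763/7612) = -30935*(6763/7612 + 2*I*√65) = -209213405/7612 - 61870*I*√65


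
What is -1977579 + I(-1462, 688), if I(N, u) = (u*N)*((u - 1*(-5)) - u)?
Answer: -7006859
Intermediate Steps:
I(N, u) = 5*N*u (I(N, u) = (N*u)*((u + 5) - u) = (N*u)*((5 + u) - u) = (N*u)*5 = 5*N*u)
-1977579 + I(-1462, 688) = -1977579 + 5*(-1462)*688 = -1977579 - 5029280 = -7006859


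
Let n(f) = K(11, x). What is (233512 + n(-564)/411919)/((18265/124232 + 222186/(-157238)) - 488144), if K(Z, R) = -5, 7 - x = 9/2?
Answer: -939468061893315334984/1963911435067028827467 ≈ -0.47837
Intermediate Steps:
x = 5/2 (x = 7 - 9/2 = 5/2 ≈ 2.5000)
n(f) = -5
(233512 + n(-564)/411919)/((18265/124232 + 222186/(-157238)) - 488144) = (233512 - 5/411919)/((18265/124232 + 222186/(-157238)) - 488144) = (233512 - 5*1/411919)/((18265*(1/124232) + 222186*(-1/157238)) - 488144) = (233512 - 5/411919)/((18265/124232 - 111093/78619) - 488144) = 96188029523/(411919*(-12365329541/9766995608 - 488144)) = 96188029523/(411919*(-4767712669401093/9766995608)) = (96188029523/411919)*(-9766995608/4767712669401093) = -939468061893315334984/1963911435067028827467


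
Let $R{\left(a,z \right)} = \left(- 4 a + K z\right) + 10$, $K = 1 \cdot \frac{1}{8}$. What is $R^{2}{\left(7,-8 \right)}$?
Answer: $361$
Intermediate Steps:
$K = \frac{1}{8}$ ($K = 1 \cdot \frac{1}{8} = \frac{1}{8} \approx 0.125$)
$R{\left(a,z \right)} = 10 - 4 a + \frac{z}{8}$ ($R{\left(a,z \right)} = \left(- 4 a + \frac{z}{8}\right) + 10 = 10 - 4 a + \frac{z}{8}$)
$R^{2}{\left(7,-8 \right)} = \left(10 - 28 + \frac{1}{8} \left(-8\right)\right)^{2} = \left(10 - 28 - 1\right)^{2} = \left(-19\right)^{2} = 361$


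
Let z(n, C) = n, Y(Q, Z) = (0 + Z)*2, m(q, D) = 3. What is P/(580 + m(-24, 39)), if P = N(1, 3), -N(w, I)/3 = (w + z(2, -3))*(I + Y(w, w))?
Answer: -45/583 ≈ -0.077187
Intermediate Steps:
Y(Q, Z) = 2*Z (Y(Q, Z) = Z*2 = 2*Z)
N(w, I) = -3*(2 + w)*(I + 2*w) (N(w, I) = -3*(w + 2)*(I + 2*w) = -3*(2 + w)*(I + 2*w))
P = -45 (P = -12*1 - 6*3 - 6*1² - 3*3*1 = -12 - 18 - 6*1 - 9 = -12 - 18 - 6 - 9 = -45)
P/(580 + m(-24, 39)) = -45/(580 + 3) = -45/583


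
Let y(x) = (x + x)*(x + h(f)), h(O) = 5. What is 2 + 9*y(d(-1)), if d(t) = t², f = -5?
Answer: 110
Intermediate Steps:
y(x) = 2*x*(5 + x) (y(x) = (x + x)*(x + 5) = (2*x)*(5 + x) = 2*x*(5 + x))
2 + 9*y(d(-1)) = 2 + 9*(2*(-1)²*(5 + (-1)²)) = 2 + 9*(2*1*(5 + 1)) = 2 + 9*(2*1*6) = 2 + 9*12 = 2 + 108 = 110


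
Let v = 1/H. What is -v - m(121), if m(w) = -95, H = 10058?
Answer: 955509/10058 ≈ 95.000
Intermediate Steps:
v = 1/10058 ≈ 9.9423e-5
-v - m(121) = -1*1/10058 - 1*(-95) = -1/10058 + 95 = 955509/10058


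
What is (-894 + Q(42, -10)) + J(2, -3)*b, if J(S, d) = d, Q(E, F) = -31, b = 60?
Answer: -1105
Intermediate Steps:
(-894 + Q(42, -10)) + J(2, -3)*b = (-894 - 31) - 3*60 = -925 - 180 = -1105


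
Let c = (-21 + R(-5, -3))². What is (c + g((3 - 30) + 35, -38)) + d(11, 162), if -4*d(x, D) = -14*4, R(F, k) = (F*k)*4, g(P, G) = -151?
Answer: 1384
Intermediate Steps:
R(F, k) = 4*F*k
d(x, D) = 14 (d(x, D) = -(-7)*4/2 = -¼*(-56) = 14)
c = 1521 (c = (-21 + 4*(-5)*(-3))² = (-21 + 60)² = 39² = 1521)
(c + g((3 - 30) + 35, -38)) + d(11, 162) = (1521 - 151) + 14 = 1370 + 14 = 1384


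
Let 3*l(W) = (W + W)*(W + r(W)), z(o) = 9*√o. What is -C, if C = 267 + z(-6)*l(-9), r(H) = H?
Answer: -267 - 972*I*√6 ≈ -267.0 - 2380.9*I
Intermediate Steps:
l(W) = 4*W²/3 (l(W) = ((W + W)*(W + W))/3 = ((2*W)*(2*W))/3 = (4*W²)/3 = 4*W²/3)
C = 267 + 972*I*√6 (C = 267 + (9*√(-6))*((4/3)*(-9)²) = 267 + (9*(I*√6))*((4/3)*81) = 267 + (9*I*√6)*108 = 267 + 972*I*√6 ≈ 267.0 + 2380.9*I)
-C = -(267 + 972*I*√6) = -267 - 972*I*√6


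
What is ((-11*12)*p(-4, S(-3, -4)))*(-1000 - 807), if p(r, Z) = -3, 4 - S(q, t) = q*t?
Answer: -715572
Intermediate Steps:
S(q, t) = 4 - q*t
((-11*12)*p(-4, S(-3, -4)))*(-1000 - 807) = (-11*12*(-3))*(-1000 - 807) = -132*(-3)*(-1807) = 396*(-1807) = -715572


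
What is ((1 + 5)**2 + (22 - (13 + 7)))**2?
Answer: 1444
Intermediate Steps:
((1 + 5)**2 + (22 - (13 + 7)))**2 = (6**2 + (22 - 1*20))**2 = (36 + (22 - 20))**2 = (36 + 2)**2 = 38**2 = 1444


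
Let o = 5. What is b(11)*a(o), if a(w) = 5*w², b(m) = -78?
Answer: -9750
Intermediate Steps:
b(11)*a(o) = -390*5² = -390*25 = -78*125 = -9750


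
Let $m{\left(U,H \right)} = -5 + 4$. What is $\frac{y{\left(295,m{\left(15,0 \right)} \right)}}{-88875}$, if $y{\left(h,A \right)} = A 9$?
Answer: $\frac{1}{9875} \approx 0.00010127$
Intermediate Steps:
$m{\left(U,H \right)} = -1$
$y{\left(h,A \right)} = 9 A$
$\frac{y{\left(295,m{\left(15,0 \right)} \right)}}{-88875} = \frac{9 \left(-1\right)}{-88875} = \left(-9\right) \left(- \frac{1}{88875}\right) = \frac{1}{9875}$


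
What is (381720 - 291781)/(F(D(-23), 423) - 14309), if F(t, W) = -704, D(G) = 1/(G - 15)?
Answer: -89939/15013 ≈ -5.9907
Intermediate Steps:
D(G) = 1/(-15 + G)
(381720 - 291781)/(F(D(-23), 423) - 14309) = (381720 - 291781)/(-704 - 14309) = 89939/(-15013) = 89939*(-1/15013) = -89939/15013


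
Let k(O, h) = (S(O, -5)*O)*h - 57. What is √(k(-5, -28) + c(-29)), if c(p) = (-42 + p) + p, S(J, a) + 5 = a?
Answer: 3*I*√173 ≈ 39.459*I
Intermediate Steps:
S(J, a) = -5 + a
k(O, h) = -57 - 10*O*h (k(O, h) = ((-5 - 5)*O)*h - 57 = (-10*O)*h - 57 = -10*O*h - 57 = -57 - 10*O*h)
c(p) = -42 + 2*p
√(k(-5, -28) + c(-29)) = √((-57 - 10*(-5)*(-28)) + (-42 + 2*(-29))) = √((-57 - 1400) + (-42 - 58)) = √(-1457 - 100) = √(-1557) = 3*I*√173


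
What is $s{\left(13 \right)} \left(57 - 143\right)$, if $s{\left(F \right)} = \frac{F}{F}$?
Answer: $-86$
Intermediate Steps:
$s{\left(F \right)} = 1$
$s{\left(13 \right)} \left(57 - 143\right) = 1 \left(57 - 143\right) = 1 \left(-86\right) = -86$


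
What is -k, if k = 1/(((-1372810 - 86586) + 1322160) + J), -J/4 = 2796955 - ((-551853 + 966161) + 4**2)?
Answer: 1/9667760 ≈ 1.0344e-7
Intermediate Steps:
J = -9530524 (J = -4*(2796955 - ((-551853 + 966161) + 4**2)) = -4*(2796955 - (414308 + 16)) = -4*(2796955 - 1*414324) = -4*(2796955 - 414324) = -4*2382631 = -9530524)
k = -1/9667760 (k = 1/(((-1372810 - 86586) + 1322160) - 9530524) = 1/((-1459396 + 1322160) - 9530524) = 1/(-137236 - 9530524) = 1/(-9667760) = -1/9667760 ≈ -1.0344e-7)
-k = -1*(-1/9667760) = 1/9667760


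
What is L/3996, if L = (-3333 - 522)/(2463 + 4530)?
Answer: -1285/9314676 ≈ -0.00013795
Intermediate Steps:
L = -1285/2331 (L = -3855/6993 = -3855*1/6993 = -1285/2331 ≈ -0.55127)
L/3996 = -1285/2331/3996 = -1285/2331*1/3996 = -1285/9314676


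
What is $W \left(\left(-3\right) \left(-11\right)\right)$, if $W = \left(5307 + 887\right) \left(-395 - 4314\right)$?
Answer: $-962529018$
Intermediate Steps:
$W = -29167546$ ($W = 6194 \left(-4709\right) = -29167546$)
$W \left(\left(-3\right) \left(-11\right)\right) = - 29167546 \left(\left(-3\right) \left(-11\right)\right) = \left(-29167546\right) 33 = -962529018$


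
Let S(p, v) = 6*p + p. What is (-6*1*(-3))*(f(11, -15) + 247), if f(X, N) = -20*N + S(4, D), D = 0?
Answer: 10350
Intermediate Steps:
S(p, v) = 7*p
f(X, N) = 28 - 20*N (f(X, N) = -20*N + 7*4 = -20*N + 28 = 28 - 20*N)
(-6*1*(-3))*(f(11, -15) + 247) = (-6*1*(-3))*((28 - 20*(-15)) + 247) = (-6*(-3))*((28 + 300) + 247) = 18*(328 + 247) = 18*575 = 10350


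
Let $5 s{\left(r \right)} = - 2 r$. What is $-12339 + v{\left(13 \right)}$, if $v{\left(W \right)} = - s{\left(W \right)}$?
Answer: $- \frac{61669}{5} \approx -12334.0$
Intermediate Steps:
$s{\left(r \right)} = - \frac{2 r}{5}$ ($s{\left(r \right)} = \frac{\left(-2\right) r}{5} = - \frac{2 r}{5}$)
$v{\left(W \right)} = \frac{2 W}{5}$ ($v{\left(W \right)} = - \frac{\left(-2\right) W}{5} = \frac{2 W}{5}$)
$-12339 + v{\left(13 \right)} = -12339 + \frac{2}{5} \cdot 13 = -12339 + \frac{26}{5} = - \frac{61669}{5}$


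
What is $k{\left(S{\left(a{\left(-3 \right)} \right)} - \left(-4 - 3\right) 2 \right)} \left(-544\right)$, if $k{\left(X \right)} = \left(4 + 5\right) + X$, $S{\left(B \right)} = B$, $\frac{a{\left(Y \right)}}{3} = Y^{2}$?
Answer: $-27200$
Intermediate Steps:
$a{\left(Y \right)} = 3 Y^{2}$
$k{\left(X \right)} = 9 + X$
$k{\left(S{\left(a{\left(-3 \right)} \right)} - \left(-4 - 3\right) 2 \right)} \left(-544\right) = \left(9 + \left(3 \left(-3\right)^{2} - \left(-4 - 3\right) 2\right)\right) \left(-544\right) = \left(9 + \left(3 \cdot 9 - \left(-7\right) 2\right)\right) \left(-544\right) = \left(9 + \left(27 - -14\right)\right) \left(-544\right) = \left(9 + \left(27 + 14\right)\right) \left(-544\right) = \left(9 + 41\right) \left(-544\right) = 50 \left(-544\right) = -27200$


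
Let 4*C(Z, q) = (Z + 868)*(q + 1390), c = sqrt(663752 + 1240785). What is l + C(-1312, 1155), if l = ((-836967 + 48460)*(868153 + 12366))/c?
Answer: -282495 - 694295395133*sqrt(1904537)/1904537 ≈ -5.0338e+8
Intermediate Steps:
c = sqrt(1904537) ≈ 1380.0
C(Z, q) = (868 + Z)*(1390 + q)/4 (C(Z, q) = ((Z + 868)*(q + 1390))/4 = ((868 + Z)*(1390 + q))/4 = (868 + Z)*(1390 + q)/4)
l = -694295395133*sqrt(1904537)/1904537 (l = ((-836967 + 48460)*(868153 + 12366))/(sqrt(1904537)) = (-788507*880519)*(sqrt(1904537)/1904537) = -694295395133*sqrt(1904537)/1904537 ≈ -5.0309e+8)
l + C(-1312, 1155) = -694295395133*sqrt(1904537)/1904537 + (301630 + 217*1155 + (695/2)*(-1312) + (1/4)*(-1312)*1155) = -694295395133*sqrt(1904537)/1904537 + (301630 + 250635 - 455920 - 378840) = -694295395133*sqrt(1904537)/1904537 - 282495 = -282495 - 694295395133*sqrt(1904537)/1904537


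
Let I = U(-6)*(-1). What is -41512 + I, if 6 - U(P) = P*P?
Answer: -41482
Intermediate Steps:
U(P) = 6 - P**2 (U(P) = 6 - P*P = 6 - P**2)
I = 30 (I = (6 - 1*(-6)**2)*(-1) = (6 - 1*36)*(-1) = (6 - 36)*(-1) = -30*(-1) = 30)
-41512 + I = -41512 + 30 = -41482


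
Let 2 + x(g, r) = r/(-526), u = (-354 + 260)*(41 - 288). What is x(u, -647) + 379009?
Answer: 199358329/526 ≈ 3.7901e+5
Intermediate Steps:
u = 23218 (u = -94*(-247) = 23218)
x(g, r) = -2 - r/526 (x(g, r) = -2 + r/(-526) = -2 + r*(-1/526) = -2 - r/526)
x(u, -647) + 379009 = (-2 - 1/526*(-647)) + 379009 = (-2 + 647/526) + 379009 = -405/526 + 379009 = 199358329/526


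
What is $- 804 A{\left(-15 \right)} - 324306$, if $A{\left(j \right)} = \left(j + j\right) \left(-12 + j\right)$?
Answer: $-975546$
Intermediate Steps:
$A{\left(j \right)} = 2 j \left(-12 + j\right)$
$- 804 A{\left(-15 \right)} - 324306 = - 804 \cdot 2 \left(-15\right) \left(-12 - 15\right) - 324306 = - 804 \cdot 2 \left(-15\right) \left(-27\right) - 324306 = \left(-804\right) 810 - 324306 = -651240 - 324306 = -975546$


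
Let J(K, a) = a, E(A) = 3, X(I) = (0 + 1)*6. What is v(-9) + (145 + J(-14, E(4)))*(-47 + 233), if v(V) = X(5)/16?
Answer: 220227/8 ≈ 27528.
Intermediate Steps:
X(I) = 6 (X(I) = 1*6 = 6)
v(V) = 3/8 (v(V) = 6/16 = 6*(1/16) = 3/8)
v(-9) + (145 + J(-14, E(4)))*(-47 + 233) = 3/8 + (145 + 3)*(-47 + 233) = 3/8 + 148*186 = 3/8 + 27528 = 220227/8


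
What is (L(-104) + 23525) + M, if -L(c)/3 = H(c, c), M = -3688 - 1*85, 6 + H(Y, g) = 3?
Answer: 19761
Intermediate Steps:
H(Y, g) = -3 (H(Y, g) = -6 + 3 = -3)
M = -3773 (M = -3688 - 85 = -3773)
L(c) = 9 (L(c) = -3*(-3) = 9)
(L(-104) + 23525) + M = (9 + 23525) - 3773 = 23534 - 3773 = 19761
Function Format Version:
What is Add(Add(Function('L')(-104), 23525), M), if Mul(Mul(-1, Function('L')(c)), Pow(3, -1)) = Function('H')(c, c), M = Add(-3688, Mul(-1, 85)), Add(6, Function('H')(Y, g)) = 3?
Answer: 19761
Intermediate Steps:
Function('H')(Y, g) = -3 (Function('H')(Y, g) = Add(-6, 3) = -3)
M = -3773 (M = Add(-3688, -85) = -3773)
Function('L')(c) = 9 (Function('L')(c) = Mul(-3, -3) = 9)
Add(Add(Function('L')(-104), 23525), M) = Add(Add(9, 23525), -3773) = Add(23534, -3773) = 19761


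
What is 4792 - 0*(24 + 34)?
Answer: 4792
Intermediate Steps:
4792 - 0*(24 + 34) = 4792 - 0*58 = 4792 - 1*0 = 4792 + 0 = 4792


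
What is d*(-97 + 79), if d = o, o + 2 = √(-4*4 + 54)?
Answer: 36 - 18*√38 ≈ -74.959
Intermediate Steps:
o = -2 + √38 (o = -2 + √(-4*4 + 54) = -2 + √(-16 + 54) = -2 + √38 ≈ 4.1644)
d = -2 + √38 ≈ 4.1644
d*(-97 + 79) = (-2 + √38)*(-97 + 79) = (-2 + √38)*(-18) = 36 - 18*√38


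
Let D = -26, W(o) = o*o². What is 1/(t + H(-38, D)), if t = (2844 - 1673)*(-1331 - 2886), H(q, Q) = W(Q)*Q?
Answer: -1/4481131 ≈ -2.2316e-7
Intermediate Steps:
W(o) = o³
H(q, Q) = Q⁴ (H(q, Q) = Q³*Q = Q⁴)
t = -4938107 (t = 1171*(-4217) = -4938107)
1/(t + H(-38, D)) = 1/(-4938107 + (-26)⁴) = 1/(-4938107 + 456976) = 1/(-4481131) = -1/4481131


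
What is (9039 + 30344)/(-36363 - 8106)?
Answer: -39383/44469 ≈ -0.88563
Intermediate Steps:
(9039 + 30344)/(-36363 - 8106) = 39383/(-44469) = 39383*(-1/44469) = -39383/44469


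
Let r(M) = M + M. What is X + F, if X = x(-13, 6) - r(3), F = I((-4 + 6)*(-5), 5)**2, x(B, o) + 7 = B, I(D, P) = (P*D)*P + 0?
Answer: 62474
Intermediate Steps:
r(M) = 2*M
I(D, P) = D*P**2 (I(D, P) = (D*P)*P + 0 = D*P**2 + 0 = D*P**2)
x(B, o) = -7 + B
F = 62500 (F = (((-4 + 6)*(-5))*5**2)**2 = ((2*(-5))*25)**2 = (-10*25)**2 = (-250)**2 = 62500)
X = -26 (X = (-7 - 13) - 2*3 = -20 - 1*6 = -20 - 6 = -26)
X + F = -26 + 62500 = 62474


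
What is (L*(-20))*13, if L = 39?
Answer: -10140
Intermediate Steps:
(L*(-20))*13 = (39*(-20))*13 = -780*13 = -10140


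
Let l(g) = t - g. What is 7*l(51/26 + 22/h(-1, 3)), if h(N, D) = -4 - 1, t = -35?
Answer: -29631/130 ≈ -227.93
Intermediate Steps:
h(N, D) = -5
l(g) = -35 - g
7*l(51/26 + 22/h(-1, 3)) = 7*(-35 - (51/26 + 22/(-5))) = 7*(-35 - (51*(1/26) + 22*(-⅕))) = 7*(-35 - (51/26 - 22/5)) = 7*(-35 - 1*(-317/130)) = 7*(-35 + 317/130) = 7*(-4233/130) = -29631/130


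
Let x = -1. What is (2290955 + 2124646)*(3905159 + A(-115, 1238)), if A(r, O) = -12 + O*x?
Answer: 17238104484309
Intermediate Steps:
A(r, O) = -12 - O (A(r, O) = -12 + O*(-1) = -12 - O)
(2290955 + 2124646)*(3905159 + A(-115, 1238)) = (2290955 + 2124646)*(3905159 + (-12 - 1*1238)) = 4415601*(3905159 + (-12 - 1238)) = 4415601*(3905159 - 1250) = 4415601*3903909 = 17238104484309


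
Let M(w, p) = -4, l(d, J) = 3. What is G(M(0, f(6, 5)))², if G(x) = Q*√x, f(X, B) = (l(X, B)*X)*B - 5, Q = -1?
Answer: -4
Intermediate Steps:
f(X, B) = -5 + 3*B*X (f(X, B) = (3*X)*B - 5 = 3*B*X - 5 = -5 + 3*B*X)
G(x) = -√x
G(M(0, f(6, 5)))² = (-√(-4))² = (-2*I)² = -4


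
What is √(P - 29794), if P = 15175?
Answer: I*√14619 ≈ 120.91*I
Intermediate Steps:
√(P - 29794) = √(15175 - 29794) = √(-14619) = I*√14619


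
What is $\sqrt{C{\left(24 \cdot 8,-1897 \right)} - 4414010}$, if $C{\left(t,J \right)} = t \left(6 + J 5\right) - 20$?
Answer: $i \sqrt{6233998} \approx 2496.8 i$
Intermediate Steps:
$C{\left(t,J \right)} = -20 + t \left(6 + 5 J\right)$ ($C{\left(t,J \right)} = t \left(6 + 5 J\right) - 20 = -20 + t \left(6 + 5 J\right)$)
$\sqrt{C{\left(24 \cdot 8,-1897 \right)} - 4414010} = \sqrt{\left(-20 + 6 \cdot 24 \cdot 8 + 5 \left(-1897\right) 24 \cdot 8\right) - 4414010} = \sqrt{\left(-20 + 6 \cdot 192 + 5 \left(-1897\right) 192\right) - 4414010} = \sqrt{\left(-20 + 1152 - 1821120\right) - 4414010} = \sqrt{-1819988 - 4414010} = \sqrt{-6233998} = i \sqrt{6233998}$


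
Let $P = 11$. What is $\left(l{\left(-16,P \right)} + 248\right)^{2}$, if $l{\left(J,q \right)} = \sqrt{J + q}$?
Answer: $\left(248 + i \sqrt{5}\right)^{2} \approx 61499.0 + 1109.1 i$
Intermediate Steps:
$\left(l{\left(-16,P \right)} + 248\right)^{2} = \left(\sqrt{-16 + 11} + 248\right)^{2} = \left(\sqrt{-5} + 248\right)^{2} = \left(i \sqrt{5} + 248\right)^{2} = \left(248 + i \sqrt{5}\right)^{2}$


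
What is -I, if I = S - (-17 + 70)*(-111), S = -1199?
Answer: -4684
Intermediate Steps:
I = 4684 (I = -1199 - (-17 + 70)*(-111) = -1199 - 53*(-111) = -1199 - 1*(-5883) = -1199 + 5883 = 4684)
-I = -1*4684 = -4684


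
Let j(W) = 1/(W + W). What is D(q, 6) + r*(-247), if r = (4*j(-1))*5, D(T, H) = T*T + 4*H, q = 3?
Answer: 2503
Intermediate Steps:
D(T, H) = T**2 + 4*H
j(W) = 1/(2*W)
r = -10 (r = (4*((1/2)/(-1)))*5 = (4*((1/2)*(-1)))*5 = (4*(-1/2))*5 = -2*5 = -10)
D(q, 6) + r*(-247) = (3**2 + 4*6) - 10*(-247) = (9 + 24) + 2470 = 33 + 2470 = 2503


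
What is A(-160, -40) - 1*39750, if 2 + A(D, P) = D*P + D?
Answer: -33512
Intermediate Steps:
A(D, P) = -2 + D + D*P (A(D, P) = -2 + (D*P + D) = -2 + (D + D*P) = -2 + D + D*P)
A(-160, -40) - 1*39750 = (-2 - 160 - 160*(-40)) - 1*39750 = (-2 - 160 + 6400) - 39750 = 6238 - 39750 = -33512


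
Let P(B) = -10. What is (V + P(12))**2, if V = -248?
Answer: 66564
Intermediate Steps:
(V + P(12))**2 = (-248 - 10)**2 = (-258)**2 = 66564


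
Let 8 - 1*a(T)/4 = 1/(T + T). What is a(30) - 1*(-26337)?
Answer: 395534/15 ≈ 26369.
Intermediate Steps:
a(T) = 32 - 2/T (a(T) = 32 - 4/(T + T) = 32 - 4*1/(2*T) = 32 - 2/T)
a(30) - 1*(-26337) = (32 - 2/30) - 1*(-26337) = (32 - 2*1/30) + 26337 = (32 - 1/15) + 26337 = 479/15 + 26337 = 395534/15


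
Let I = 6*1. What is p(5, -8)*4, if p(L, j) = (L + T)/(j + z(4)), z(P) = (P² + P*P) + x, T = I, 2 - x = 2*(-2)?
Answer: 22/15 ≈ 1.4667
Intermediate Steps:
x = 6 (x = 2 - 2*(-2) = 2 - 1*(-4) = 2 + 4 = 6)
I = 6
T = 6
z(P) = 6 + 2*P² (z(P) = (P² + P*P) + 6 = (P² + P²) + 6 = 2*P² + 6 = 6 + 2*P²)
p(L, j) = (6 + L)/(38 + j) (p(L, j) = (L + 6)/(j + (6 + 2*4²)) = (6 + L)/(j + (6 + 2*16)) = (6 + L)/(j + (6 + 32)) = (6 + L)/(j + 38) = (6 + L)/(38 + j))
p(5, -8)*4 = ((6 + 5)/(38 - 8))*4 = (11/30)*4 = 22/15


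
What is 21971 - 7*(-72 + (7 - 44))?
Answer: 22734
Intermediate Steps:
21971 - 7*(-72 + (7 - 44)) = 21971 - 7*(-72 - 37) = 21971 - 7*(-109) = 21971 + 763 = 22734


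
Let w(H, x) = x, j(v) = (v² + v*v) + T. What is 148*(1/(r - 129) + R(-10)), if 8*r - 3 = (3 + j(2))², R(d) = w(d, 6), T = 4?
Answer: 178192/201 ≈ 886.53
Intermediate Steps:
j(v) = 4 + 2*v² (j(v) = (v² + v*v) + 4 = (v² + v²) + 4 = 2*v² + 4 = 4 + 2*v²)
R(d) = 6
r = 57/2 (r = 3/8 + (3 + (4 + 2*2²))²/8 = 3/8 + (3 + (4 + 2*4))²/8 = 3/8 + (3 + (4 + 8))²/8 = 3/8 + (3 + 12)²/8 = 3/8 + (⅛)*15² = 3/8 + (⅛)*225 = 3/8 + 225/8 = 57/2 ≈ 28.500)
148*(1/(r - 129) + R(-10)) = 148*(1/(57/2 - 129) + 6) = 148*(1/(-201/2) + 6) = 148*(-2/201 + 6) = 148*(1204/201) = 178192/201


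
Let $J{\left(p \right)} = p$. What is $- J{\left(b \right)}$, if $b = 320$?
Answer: $-320$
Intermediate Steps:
$- J{\left(b \right)} = \left(-1\right) 320 = -320$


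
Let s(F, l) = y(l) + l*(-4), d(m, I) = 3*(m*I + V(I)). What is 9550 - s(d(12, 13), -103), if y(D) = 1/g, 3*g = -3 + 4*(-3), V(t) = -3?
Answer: 45691/5 ≈ 9138.2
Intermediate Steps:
g = -5 (g = (-3 + 4*(-3))/3 = (-3 - 12)/3 = (1/3)*(-15) = -5)
d(m, I) = -9 + 3*I*m (d(m, I) = 3*(m*I - 3) = 3*(I*m - 3) = 3*(-3 + I*m) = -9 + 3*I*m)
y(D) = -1/5 (y(D) = 1/(-5) = -1/5)
s(F, l) = -1/5 - 4*l (s(F, l) = -1/5 + l*(-4) = -1/5 - 4*l)
9550 - s(d(12, 13), -103) = 9550 - (-1/5 - 4*(-103)) = 9550 - (-1/5 + 412) = 9550 - 1*2059/5 = 9550 - 2059/5 = 45691/5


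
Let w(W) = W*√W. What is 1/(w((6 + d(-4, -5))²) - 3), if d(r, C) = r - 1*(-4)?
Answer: 1/213 ≈ 0.0046948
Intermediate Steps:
d(r, C) = 4 + r (d(r, C) = r + 4 = 4 + r)
w(W) = W^(3/2)
1/(w((6 + d(-4, -5))²) - 3) = 1/(((6 + (4 - 4))²)^(3/2) - 3) = 1/(((6 + 0)²)^(3/2) - 3) = 1/((6²)^(3/2) - 3) = 1/(36^(3/2) - 3) = 1/(216 - 3) = 1/213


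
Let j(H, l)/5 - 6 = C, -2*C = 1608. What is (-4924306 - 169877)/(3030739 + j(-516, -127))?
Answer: -5094183/3026749 ≈ -1.6831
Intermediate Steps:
C = -804 (C = -1/2*1608 = -804)
j(H, l) = -3990 (j(H, l) = 30 + 5*(-804) = 30 - 4020 = -3990)
(-4924306 - 169877)/(3030739 + j(-516, -127)) = (-4924306 - 169877)/(3030739 - 3990) = -5094183/3026749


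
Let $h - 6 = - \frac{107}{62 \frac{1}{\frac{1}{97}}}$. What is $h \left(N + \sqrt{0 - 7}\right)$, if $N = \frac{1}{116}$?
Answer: $\frac{35977}{697624} + \frac{35977 i \sqrt{7}}{6014} \approx 0.051571 + 15.827 i$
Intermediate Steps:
$N = \frac{1}{116} \approx 0.0086207$
$h = \frac{35977}{6014}$ ($h = 6 - \frac{107}{62 \frac{1}{\frac{1}{97}}} = 6 - \frac{107}{62 \cdot 97} = 6 - \frac{107}{6014} = \frac{35977}{6014} \approx 5.9822$)
$h \left(N + \sqrt{0 - 7}\right) = \frac{35977 \left(\frac{1}{116} + \sqrt{0 - 7}\right)}{6014} = \frac{35977 \left(\frac{1}{116} + \sqrt{-7}\right)}{6014} = \frac{35977 \left(\frac{1}{116} + i \sqrt{7}\right)}{6014} = \frac{35977}{697624} + \frac{35977 i \sqrt{7}}{6014}$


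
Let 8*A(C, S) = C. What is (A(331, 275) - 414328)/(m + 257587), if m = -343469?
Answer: 3314293/687056 ≈ 4.8239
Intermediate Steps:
A(C, S) = C/8
(A(331, 275) - 414328)/(m + 257587) = ((⅛)*331 - 414328)/(-343469 + 257587) = (331/8 - 414328)/(-85882) = -3314293/8*(-1/85882) = 3314293/687056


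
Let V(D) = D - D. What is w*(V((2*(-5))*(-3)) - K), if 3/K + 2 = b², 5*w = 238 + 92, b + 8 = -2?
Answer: -99/49 ≈ -2.0204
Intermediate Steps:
b = -10 (b = -8 - 2 = -10)
V(D) = 0
w = 66 (w = (238 + 92)/5 = (⅕)*330 = 66)
K = 3/98 (K = 3/(-2 + (-10)²) = 3/(-2 + 100) = 3/98 ≈ 0.030612)
w*(V((2*(-5))*(-3)) - K) = 66*(0 - 1*3/98) = 66*(0 - 3/98) = 66*(-3/98) = -99/49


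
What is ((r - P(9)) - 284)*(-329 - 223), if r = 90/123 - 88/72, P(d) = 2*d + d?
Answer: 21148960/123 ≈ 1.7194e+5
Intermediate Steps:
P(d) = 3*d
r = -181/369 (r = 90*(1/123) - 88*1/72 = 30/41 - 11/9 = -181/369 ≈ -0.49051)
((r - P(9)) - 284)*(-329 - 223) = ((-181/369 - 3*9) - 284)*(-329 - 223) = ((-181/369 - 1*27) - 284)*(-552) = ((-181/369 - 27) - 284)*(-552) = (-10144/369 - 284)*(-552) = -114940/369*(-552) = 21148960/123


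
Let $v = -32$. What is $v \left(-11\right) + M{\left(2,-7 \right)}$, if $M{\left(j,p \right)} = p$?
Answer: $345$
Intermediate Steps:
$v \left(-11\right) + M{\left(2,-7 \right)} = \left(-32\right) \left(-11\right) - 7 = 352 - 7 = 345$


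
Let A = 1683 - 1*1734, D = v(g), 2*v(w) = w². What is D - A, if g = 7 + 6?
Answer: 271/2 ≈ 135.50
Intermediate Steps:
g = 13
v(w) = w²/2
D = 169/2 (D = (½)*13² = (½)*169 = 169/2 ≈ 84.500)
A = -51 (A = 1683 - 1734 = -51)
D - A = 169/2 - 1*(-51) = 169/2 + 51 = 271/2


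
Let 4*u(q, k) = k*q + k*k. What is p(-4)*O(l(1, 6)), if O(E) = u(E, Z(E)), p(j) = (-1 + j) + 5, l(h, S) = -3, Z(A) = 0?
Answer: 0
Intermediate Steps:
p(j) = 4 + j
u(q, k) = k²/4 + k*q/4 (u(q, k) = (k*q + k*k)/4 = (k*q + k²)/4 = (k² + k*q)/4 = k²/4 + k*q/4)
O(E) = 0 (O(E) = (¼)*0*(0 + E) = (¼)*0*E = 0)
p(-4)*O(l(1, 6)) = (4 - 4)*0 = 0*0 = 0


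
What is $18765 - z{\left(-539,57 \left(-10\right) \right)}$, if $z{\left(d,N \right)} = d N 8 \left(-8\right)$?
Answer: $19681485$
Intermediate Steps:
$z{\left(d,N \right)} = - 64 N d$ ($z{\left(d,N \right)} = N d 8 \left(-8\right) = 8 N d \left(-8\right) = - 64 N d$)
$18765 - z{\left(-539,57 \left(-10\right) \right)} = 18765 - \left(-64\right) 57 \left(-10\right) \left(-539\right) = 18765 - \left(-64\right) \left(-570\right) \left(-539\right) = 18765 - -19662720 = 18765 + 19662720 = 19681485$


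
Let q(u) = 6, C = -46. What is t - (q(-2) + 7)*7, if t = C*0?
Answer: -91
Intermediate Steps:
t = 0 (t = -46*0 = 0)
t - (q(-2) + 7)*7 = 0 - (6 + 7)*7 = 0 - 13*7 = 0 - 1*91 = 0 - 91 = -91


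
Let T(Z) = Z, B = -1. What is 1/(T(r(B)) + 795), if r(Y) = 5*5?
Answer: 1/820 ≈ 0.0012195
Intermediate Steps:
r(Y) = 25
1/(T(r(B)) + 795) = 1/(25 + 795) = 1/820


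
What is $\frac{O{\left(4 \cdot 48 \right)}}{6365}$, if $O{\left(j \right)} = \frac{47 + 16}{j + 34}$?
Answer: $\frac{63}{1438490} \approx 4.3796 \cdot 10^{-5}$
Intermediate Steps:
$O{\left(j \right)} = \frac{63}{34 + j}$
$\frac{O{\left(4 \cdot 48 \right)}}{6365} = \frac{63 \frac{1}{34 + 4 \cdot 48}}{6365} = \frac{63}{34 + 192} \cdot \frac{1}{6365} = \frac{63}{226} \cdot \frac{1}{6365} = \frac{63}{1438490}$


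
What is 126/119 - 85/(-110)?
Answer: 685/374 ≈ 1.8316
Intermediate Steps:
126/119 - 85/(-110) = 126*(1/119) - 85*(-1/110) = 18/17 + 17/22 = 685/374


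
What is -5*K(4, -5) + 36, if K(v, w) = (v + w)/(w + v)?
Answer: 31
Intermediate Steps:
K(v, w) = 1 (K(v, w) = (v + w)/(v + w) = 1)
-5*K(4, -5) + 36 = -5*1 + 36 = -5 + 36 = 31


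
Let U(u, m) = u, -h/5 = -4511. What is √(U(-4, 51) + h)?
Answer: √22551 ≈ 150.17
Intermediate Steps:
h = 22555 (h = -5*(-4511) = 22555)
√(U(-4, 51) + h) = √(-4 + 22555) = √22551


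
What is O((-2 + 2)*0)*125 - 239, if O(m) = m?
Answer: -239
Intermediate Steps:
O((-2 + 2)*0)*125 - 239 = ((-2 + 2)*0)*125 - 239 = (0*0)*125 - 239 = 0*125 - 239 = 0 - 239 = -239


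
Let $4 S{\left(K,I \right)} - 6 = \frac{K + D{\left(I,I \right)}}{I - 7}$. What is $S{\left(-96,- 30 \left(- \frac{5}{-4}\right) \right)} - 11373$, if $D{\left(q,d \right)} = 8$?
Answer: $- \frac{2024039}{178} \approx -11371.0$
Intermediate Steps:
$S{\left(K,I \right)} = \frac{3}{2} + \frac{8 + K}{4 \left(-7 + I\right)}$ ($S{\left(K,I \right)} = \frac{3}{2} + \frac{\left(K + 8\right) \frac{1}{I - 7}}{4} = \frac{3}{2} + \frac{\left(8 + K\right) \frac{1}{-7 + I}}{4} = \frac{3}{2} + \frac{\frac{1}{-7 + I} \left(8 + K\right)}{4} = \frac{3}{2} + \frac{8 + K}{4 \left(-7 + I\right)}$)
$S{\left(-96,- 30 \left(- \frac{5}{-4}\right) \right)} - 11373 = \frac{-34 - 96 + 6 \left(- 30 \left(- \frac{5}{-4}\right)\right)}{4 \left(-7 - 30 \left(- \frac{5}{-4}\right)\right)} - 11373 = \frac{-34 - 96 + 6 \left(- 30 \left(\left(-5\right) \left(- \frac{1}{4}\right)\right)\right)}{4 \left(-7 - 30 \left(\left(-5\right) \left(- \frac{1}{4}\right)\right)\right)} - 11373 = \frac{-34 - 96 + 6 \left(\left(-30\right) \frac{5}{4}\right)}{4 \left(-7 - \frac{75}{2}\right)} - 11373 = \frac{-34 - 96 + 6 \left(- \frac{75}{2}\right)}{4 \left(-7 - \frac{75}{2}\right)} - 11373 = \frac{-34 - 96 - 225}{4 \left(- \frac{89}{2}\right)} - 11373 = \frac{1}{4} \left(- \frac{2}{89}\right) \left(-355\right) - 11373 = \frac{355}{178} - 11373 = - \frac{2024039}{178}$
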